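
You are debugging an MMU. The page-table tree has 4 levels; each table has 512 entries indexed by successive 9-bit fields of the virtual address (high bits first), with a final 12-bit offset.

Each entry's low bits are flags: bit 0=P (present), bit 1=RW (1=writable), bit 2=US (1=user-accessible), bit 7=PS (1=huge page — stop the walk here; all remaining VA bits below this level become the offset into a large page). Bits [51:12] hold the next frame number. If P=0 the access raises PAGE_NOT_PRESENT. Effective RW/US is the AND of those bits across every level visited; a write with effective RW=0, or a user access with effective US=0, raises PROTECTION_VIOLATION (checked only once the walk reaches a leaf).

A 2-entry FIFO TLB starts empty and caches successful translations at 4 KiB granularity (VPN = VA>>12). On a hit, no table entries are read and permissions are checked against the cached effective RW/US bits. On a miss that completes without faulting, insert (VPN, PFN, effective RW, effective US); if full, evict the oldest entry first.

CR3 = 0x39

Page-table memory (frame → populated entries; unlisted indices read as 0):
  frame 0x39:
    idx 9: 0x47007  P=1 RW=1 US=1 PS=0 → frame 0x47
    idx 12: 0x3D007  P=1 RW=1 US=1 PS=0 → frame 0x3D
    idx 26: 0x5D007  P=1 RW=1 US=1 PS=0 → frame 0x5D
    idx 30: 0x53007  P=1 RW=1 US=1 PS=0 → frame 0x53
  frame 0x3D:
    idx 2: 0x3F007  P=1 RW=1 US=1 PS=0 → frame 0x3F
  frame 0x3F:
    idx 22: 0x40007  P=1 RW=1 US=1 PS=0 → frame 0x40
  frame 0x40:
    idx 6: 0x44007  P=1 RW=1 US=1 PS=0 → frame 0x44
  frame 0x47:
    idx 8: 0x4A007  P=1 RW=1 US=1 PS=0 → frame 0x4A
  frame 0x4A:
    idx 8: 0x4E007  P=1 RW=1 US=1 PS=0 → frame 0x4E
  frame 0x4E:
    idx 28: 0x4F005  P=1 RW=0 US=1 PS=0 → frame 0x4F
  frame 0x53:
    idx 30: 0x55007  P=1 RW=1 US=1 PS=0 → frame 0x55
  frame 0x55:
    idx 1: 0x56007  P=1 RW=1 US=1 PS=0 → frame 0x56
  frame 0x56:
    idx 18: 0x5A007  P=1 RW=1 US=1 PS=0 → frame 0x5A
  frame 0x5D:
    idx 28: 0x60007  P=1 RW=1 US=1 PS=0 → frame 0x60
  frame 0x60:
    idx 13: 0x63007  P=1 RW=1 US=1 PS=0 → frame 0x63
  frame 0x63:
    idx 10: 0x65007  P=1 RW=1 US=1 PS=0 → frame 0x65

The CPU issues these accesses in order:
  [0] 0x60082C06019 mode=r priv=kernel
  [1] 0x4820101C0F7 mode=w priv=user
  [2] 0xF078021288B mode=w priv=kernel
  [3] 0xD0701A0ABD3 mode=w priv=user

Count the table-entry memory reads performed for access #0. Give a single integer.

Per-access translation:
#0 VA=0x60082C06019 (r,kernel):
  L0 @0x39[12] → 0x3D007  P=1,RW=1,US=1,PS=0
  L1 @0x3D[2] → 0x3F007  P=1,RW=1,US=1,PS=0
  L2 @0x3F[22] → 0x40007  P=1,RW=1,US=1,PS=0
  L3 @0x40[6] → 0x44007  P=1,RW=1,US=1,PS=0
  → PA=0x44019  (4 entries read)
#1 VA=0x4820101C0F7 (w,user):
  L0 @0x39[9] → 0x47007  P=1,RW=1,US=1,PS=0
  L1 @0x47[8] → 0x4A007  P=1,RW=1,US=1,PS=0
  L2 @0x4A[8] → 0x4E007  P=1,RW=1,US=1,PS=0
  L3 @0x4E[28] → 0x4F005  P=1,RW=0,US=1,PS=0
  → PROTECTION_VIOLATION  (4 entries read)
#2 VA=0xF078021288B (w,kernel):
  L0 @0x39[30] → 0x53007  P=1,RW=1,US=1,PS=0
  L1 @0x53[30] → 0x55007  P=1,RW=1,US=1,PS=0
  L2 @0x55[1] → 0x56007  P=1,RW=1,US=1,PS=0
  L3 @0x56[18] → 0x5A007  P=1,RW=1,US=1,PS=0
  → PA=0x5A88B  (4 entries read)
#3 VA=0xD0701A0ABD3 (w,user):
  L0 @0x39[26] → 0x5D007  P=1,RW=1,US=1,PS=0
  L1 @0x5D[28] → 0x60007  P=1,RW=1,US=1,PS=0
  L2 @0x60[13] → 0x63007  P=1,RW=1,US=1,PS=0
  L3 @0x63[10] → 0x65007  P=1,RW=1,US=1,PS=0
  → PA=0x65BD3  (4 entries read)

Entries read for #0: 4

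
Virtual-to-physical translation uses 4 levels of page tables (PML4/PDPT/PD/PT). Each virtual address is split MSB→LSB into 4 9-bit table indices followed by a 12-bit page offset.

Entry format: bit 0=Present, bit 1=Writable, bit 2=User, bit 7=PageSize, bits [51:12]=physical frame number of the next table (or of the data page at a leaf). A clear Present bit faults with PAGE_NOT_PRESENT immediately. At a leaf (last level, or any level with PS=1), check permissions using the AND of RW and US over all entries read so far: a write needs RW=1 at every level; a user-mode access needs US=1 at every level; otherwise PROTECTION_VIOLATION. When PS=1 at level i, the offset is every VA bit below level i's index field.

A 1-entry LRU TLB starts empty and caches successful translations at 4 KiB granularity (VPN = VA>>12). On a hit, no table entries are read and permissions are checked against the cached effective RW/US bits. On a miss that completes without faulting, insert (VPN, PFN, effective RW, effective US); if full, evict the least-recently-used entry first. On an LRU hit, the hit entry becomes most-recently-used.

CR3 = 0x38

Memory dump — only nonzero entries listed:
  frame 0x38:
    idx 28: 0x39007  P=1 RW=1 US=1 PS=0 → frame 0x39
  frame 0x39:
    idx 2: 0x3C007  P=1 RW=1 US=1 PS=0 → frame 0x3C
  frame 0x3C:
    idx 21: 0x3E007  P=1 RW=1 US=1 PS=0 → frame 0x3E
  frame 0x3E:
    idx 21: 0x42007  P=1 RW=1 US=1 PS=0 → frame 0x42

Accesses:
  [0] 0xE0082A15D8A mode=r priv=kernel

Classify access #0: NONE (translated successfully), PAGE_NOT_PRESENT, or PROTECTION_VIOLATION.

Trace:
#0 VA=0xE0082A15D8A (r,kernel):
  L0: frame=0x38 idx=28 entry=0x39007 [P=1 RW=1 US=1 PS=0]
  L1: frame=0x39 idx=2 entry=0x3C007 [P=1 RW=1 US=1 PS=0]
  L2: frame=0x3C idx=21 entry=0x3E007 [P=1 RW=1 US=1 PS=0]
  L3: frame=0x3E idx=21 entry=0x42007 [P=1 RW=1 US=1 PS=0]
  ⇒ phys 0x42D8A  [4 reads]

Access #0 fault: NONE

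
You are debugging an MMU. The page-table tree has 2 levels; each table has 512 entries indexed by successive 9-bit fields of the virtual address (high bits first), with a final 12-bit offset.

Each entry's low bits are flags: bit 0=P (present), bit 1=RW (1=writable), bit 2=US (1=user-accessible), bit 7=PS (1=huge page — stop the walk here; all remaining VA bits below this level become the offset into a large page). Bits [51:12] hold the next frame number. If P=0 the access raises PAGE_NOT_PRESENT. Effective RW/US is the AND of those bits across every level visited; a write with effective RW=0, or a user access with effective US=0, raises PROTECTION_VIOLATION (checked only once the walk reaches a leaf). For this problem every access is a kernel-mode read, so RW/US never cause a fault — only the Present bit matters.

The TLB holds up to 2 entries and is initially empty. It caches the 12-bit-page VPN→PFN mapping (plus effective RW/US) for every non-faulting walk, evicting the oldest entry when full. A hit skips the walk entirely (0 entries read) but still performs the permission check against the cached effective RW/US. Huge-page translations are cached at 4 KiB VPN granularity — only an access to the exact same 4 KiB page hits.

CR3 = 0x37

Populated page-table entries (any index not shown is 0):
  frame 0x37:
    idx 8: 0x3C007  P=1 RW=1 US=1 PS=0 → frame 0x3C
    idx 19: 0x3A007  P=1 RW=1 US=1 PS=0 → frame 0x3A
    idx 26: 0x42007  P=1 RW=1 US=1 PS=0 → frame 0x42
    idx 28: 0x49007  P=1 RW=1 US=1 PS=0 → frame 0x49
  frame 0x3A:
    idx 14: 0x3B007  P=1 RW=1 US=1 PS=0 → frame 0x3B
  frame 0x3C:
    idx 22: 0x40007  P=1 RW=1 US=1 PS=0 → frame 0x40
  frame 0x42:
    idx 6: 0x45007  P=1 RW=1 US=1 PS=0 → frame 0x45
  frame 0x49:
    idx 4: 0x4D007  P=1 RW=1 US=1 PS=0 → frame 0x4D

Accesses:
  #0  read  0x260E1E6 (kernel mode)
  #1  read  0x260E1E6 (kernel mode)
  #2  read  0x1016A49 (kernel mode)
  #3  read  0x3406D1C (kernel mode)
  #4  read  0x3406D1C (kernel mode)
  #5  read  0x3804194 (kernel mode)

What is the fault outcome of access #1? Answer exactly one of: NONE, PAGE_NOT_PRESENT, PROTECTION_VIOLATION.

Per-access translation:
#0 VA=0x260E1E6 (r,kernel):
  lvl0: tbl 0x37, slot 19 ⇒ 0x3A007 (P1/RW1/US1/PS0)
  lvl1: tbl 0x3A, slot 14 ⇒ 0x3B007 (P1/RW1/US1/PS0)
  → PA=0x3B1E6  (2 entries read)
#1 VA=0x260E1E6 (r,kernel):
  TLB hit vpn=0x260E → PA=0x3B1E6
#2 VA=0x1016A49 (r,kernel):
  lvl0: tbl 0x37, slot 8 ⇒ 0x3C007 (P1/RW1/US1/PS0)
  lvl1: tbl 0x3C, slot 22 ⇒ 0x40007 (P1/RW1/US1/PS0)
  → PA=0x40A49  (2 entries read)
#3 VA=0x3406D1C (r,kernel):
  lvl0: tbl 0x37, slot 26 ⇒ 0x42007 (P1/RW1/US1/PS0)
  lvl1: tbl 0x42, slot 6 ⇒ 0x45007 (P1/RW1/US1/PS0)
  → PA=0x45D1C  (2 entries read)
#4 VA=0x3406D1C (r,kernel):
  TLB hit vpn=0x3406 → PA=0x45D1C
#5 VA=0x3804194 (r,kernel):
  lvl0: tbl 0x37, slot 28 ⇒ 0x49007 (P1/RW1/US1/PS0)
  lvl1: tbl 0x49, slot 4 ⇒ 0x4D007 (P1/RW1/US1/PS0)
  → PA=0x4D194  (2 entries read)

Access #1 fault: NONE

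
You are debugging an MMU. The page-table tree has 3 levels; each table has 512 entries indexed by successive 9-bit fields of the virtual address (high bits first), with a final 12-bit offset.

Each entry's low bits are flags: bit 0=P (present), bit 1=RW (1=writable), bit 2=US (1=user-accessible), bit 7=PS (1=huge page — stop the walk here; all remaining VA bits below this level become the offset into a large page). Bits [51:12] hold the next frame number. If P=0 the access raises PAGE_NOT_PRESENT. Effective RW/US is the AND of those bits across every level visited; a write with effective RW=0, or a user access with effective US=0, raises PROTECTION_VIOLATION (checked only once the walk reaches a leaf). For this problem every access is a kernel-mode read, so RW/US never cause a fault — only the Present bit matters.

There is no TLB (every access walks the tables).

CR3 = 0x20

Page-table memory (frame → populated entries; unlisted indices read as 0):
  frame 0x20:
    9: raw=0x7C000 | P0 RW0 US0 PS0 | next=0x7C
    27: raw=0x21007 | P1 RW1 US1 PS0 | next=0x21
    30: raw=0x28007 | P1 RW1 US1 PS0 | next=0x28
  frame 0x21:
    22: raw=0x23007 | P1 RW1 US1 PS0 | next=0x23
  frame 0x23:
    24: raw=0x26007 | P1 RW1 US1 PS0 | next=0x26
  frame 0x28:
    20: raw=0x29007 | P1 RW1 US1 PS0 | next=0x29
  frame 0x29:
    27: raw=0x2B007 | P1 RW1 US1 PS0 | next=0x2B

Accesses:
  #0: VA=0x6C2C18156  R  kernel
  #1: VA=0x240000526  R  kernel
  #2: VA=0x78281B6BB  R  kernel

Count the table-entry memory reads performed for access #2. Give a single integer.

Per-access translation:
#0 VA=0x6C2C18156 (r,kernel):
  [0] read 0x20 idx=27: raw=0x21007 flags P=1 W=1 U=1 S=0
  [1] read 0x21 idx=22: raw=0x23007 flags P=1 W=1 U=1 S=0
  [2] read 0x23 idx=24: raw=0x26007 flags P=1 W=1 U=1 S=0
  ✓ 0x26156  — 3 lookups
#1 VA=0x240000526 (r,kernel):
  [0] read 0x20 idx=9: raw=0x7C000 flags P=0 W=0 U=0 S=0
  ⇒ fault: PAGE_NOT_PRESENT  — 1 lookups
#2 VA=0x78281B6BB (r,kernel):
  [0] read 0x20 idx=30: raw=0x28007 flags P=1 W=1 U=1 S=0
  [1] read 0x28 idx=20: raw=0x29007 flags P=1 W=1 U=1 S=0
  [2] read 0x29 idx=27: raw=0x2B007 flags P=1 W=1 U=1 S=0
  ✓ 0x2B6BB  — 3 lookups

Entries read for #2: 3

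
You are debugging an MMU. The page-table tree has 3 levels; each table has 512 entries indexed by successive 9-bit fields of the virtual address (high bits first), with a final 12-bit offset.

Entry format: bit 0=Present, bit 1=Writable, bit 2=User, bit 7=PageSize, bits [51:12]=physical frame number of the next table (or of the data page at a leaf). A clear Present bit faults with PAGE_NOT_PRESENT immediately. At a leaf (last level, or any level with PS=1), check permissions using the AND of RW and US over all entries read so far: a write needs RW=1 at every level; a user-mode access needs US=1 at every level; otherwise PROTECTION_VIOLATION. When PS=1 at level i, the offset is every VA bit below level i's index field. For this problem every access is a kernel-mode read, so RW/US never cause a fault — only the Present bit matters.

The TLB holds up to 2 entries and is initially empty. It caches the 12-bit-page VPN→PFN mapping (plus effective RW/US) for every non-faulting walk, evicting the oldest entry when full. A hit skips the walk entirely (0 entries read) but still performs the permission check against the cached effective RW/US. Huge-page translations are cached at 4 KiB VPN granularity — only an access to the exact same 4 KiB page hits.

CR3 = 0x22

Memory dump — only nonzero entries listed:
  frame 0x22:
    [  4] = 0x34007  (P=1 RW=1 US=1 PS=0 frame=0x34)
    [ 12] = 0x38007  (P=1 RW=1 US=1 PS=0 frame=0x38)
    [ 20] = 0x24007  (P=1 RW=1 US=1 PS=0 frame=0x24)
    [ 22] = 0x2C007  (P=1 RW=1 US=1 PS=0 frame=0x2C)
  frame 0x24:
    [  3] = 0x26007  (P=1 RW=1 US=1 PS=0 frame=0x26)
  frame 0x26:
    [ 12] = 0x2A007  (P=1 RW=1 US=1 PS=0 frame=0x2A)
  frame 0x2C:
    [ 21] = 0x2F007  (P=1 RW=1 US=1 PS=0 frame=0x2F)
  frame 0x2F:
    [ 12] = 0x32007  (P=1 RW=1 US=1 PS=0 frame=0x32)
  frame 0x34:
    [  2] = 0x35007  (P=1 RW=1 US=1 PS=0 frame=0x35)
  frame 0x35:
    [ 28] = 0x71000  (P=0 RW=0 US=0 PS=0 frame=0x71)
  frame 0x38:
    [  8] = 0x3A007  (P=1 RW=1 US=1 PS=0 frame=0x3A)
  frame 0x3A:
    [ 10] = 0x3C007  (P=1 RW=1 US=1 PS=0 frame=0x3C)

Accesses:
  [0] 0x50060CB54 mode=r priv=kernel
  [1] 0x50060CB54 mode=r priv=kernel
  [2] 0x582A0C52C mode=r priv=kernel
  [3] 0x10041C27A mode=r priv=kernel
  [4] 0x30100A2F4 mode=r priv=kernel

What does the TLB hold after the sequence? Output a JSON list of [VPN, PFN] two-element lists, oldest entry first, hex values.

Trace:
#0 VA=0x50060CB54 (r,kernel):
  [0] read 0x22 idx=20: raw=0x24007 flags P=1 W=1 U=1 S=0
  [1] read 0x24 idx=3: raw=0x26007 flags P=1 W=1 U=1 S=0
  [2] read 0x26 idx=12: raw=0x2A007 flags P=1 W=1 U=1 S=0
  → PA=0x2AB54  (3 entries read)
#1 VA=0x50060CB54 (r,kernel):
  TLB hit vpn=0x50060C → PA=0x2AB54
#2 VA=0x582A0C52C (r,kernel):
  [0] read 0x22 idx=22: raw=0x2C007 flags P=1 W=1 U=1 S=0
  [1] read 0x2C idx=21: raw=0x2F007 flags P=1 W=1 U=1 S=0
  [2] read 0x2F idx=12: raw=0x32007 flags P=1 W=1 U=1 S=0
  → PA=0x3252C  (3 entries read)
#3 VA=0x10041C27A (r,kernel):
  [0] read 0x22 idx=4: raw=0x34007 flags P=1 W=1 U=1 S=0
  [1] read 0x34 idx=2: raw=0x35007 flags P=1 W=1 U=1 S=0
  [2] read 0x35 idx=28: raw=0x71000 flags P=0 W=0 U=0 S=0
  → PAGE_NOT_PRESENT  (3 entries read)
#4 VA=0x30100A2F4 (r,kernel):
  [0] read 0x22 idx=12: raw=0x38007 flags P=1 W=1 U=1 S=0
  [1] read 0x38 idx=8: raw=0x3A007 flags P=1 W=1 U=1 S=0
  [2] read 0x3A idx=10: raw=0x3C007 flags P=1 W=1 U=1 S=0
  → PA=0x3C2F4  (3 entries read)

TLB: [["0x582A0C", "0x32"], ["0x30100A", "0x3C"]]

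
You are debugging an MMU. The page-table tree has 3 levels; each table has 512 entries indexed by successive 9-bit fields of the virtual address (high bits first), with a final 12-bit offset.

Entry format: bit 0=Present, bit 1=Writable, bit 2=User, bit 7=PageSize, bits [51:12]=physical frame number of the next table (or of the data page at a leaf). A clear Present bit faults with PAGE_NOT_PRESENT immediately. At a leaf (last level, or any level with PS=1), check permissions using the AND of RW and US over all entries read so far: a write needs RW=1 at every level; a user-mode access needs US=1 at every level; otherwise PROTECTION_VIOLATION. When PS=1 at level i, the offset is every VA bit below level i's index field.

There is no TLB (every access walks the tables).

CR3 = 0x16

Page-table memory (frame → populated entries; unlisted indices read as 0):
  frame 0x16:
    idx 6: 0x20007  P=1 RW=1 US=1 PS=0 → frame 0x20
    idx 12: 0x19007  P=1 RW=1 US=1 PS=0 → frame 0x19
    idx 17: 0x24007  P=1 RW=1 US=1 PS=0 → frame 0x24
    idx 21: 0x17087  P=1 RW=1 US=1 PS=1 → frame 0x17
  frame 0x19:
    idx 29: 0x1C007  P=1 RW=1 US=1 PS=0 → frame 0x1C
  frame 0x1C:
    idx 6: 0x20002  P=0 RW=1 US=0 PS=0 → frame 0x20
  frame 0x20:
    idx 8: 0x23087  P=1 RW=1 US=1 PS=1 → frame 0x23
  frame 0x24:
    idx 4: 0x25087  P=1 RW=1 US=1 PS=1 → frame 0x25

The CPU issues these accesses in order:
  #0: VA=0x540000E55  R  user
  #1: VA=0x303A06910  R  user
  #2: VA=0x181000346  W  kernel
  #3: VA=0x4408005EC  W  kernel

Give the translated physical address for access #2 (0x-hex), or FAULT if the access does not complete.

Trace:
#0 VA=0x540000E55 (r,user):
  [0] read 0x16 idx=21: raw=0x17087 flags P=1 W=1 U=1 S=1
  ⇒ phys 0x17E55 (huge @L0)  [1 reads]
#1 VA=0x303A06910 (r,user):
  [0] read 0x16 idx=12: raw=0x19007 flags P=1 W=1 U=1 S=0
  [1] read 0x19 idx=29: raw=0x1C007 flags P=1 W=1 U=1 S=0
  [2] read 0x1C idx=6: raw=0x20002 flags P=0 W=1 U=0 S=0
  ⇒ fault: PAGE_NOT_PRESENT  — 3 lookups
#2 VA=0x181000346 (w,kernel):
  [0] read 0x16 idx=6: raw=0x20007 flags P=1 W=1 U=1 S=0
  [1] read 0x20 idx=8: raw=0x23087 flags P=1 W=1 U=1 S=1
  ⇒ phys 0x23346 (huge @L1)  [2 reads]
#3 VA=0x4408005EC (w,kernel):
  [0] read 0x16 idx=17: raw=0x24007 flags P=1 W=1 U=1 S=0
  [1] read 0x24 idx=4: raw=0x25087 flags P=1 W=1 U=1 S=1
  ⇒ phys 0x255EC (huge @L1)  [2 reads]

Access #2 PA: 0x23346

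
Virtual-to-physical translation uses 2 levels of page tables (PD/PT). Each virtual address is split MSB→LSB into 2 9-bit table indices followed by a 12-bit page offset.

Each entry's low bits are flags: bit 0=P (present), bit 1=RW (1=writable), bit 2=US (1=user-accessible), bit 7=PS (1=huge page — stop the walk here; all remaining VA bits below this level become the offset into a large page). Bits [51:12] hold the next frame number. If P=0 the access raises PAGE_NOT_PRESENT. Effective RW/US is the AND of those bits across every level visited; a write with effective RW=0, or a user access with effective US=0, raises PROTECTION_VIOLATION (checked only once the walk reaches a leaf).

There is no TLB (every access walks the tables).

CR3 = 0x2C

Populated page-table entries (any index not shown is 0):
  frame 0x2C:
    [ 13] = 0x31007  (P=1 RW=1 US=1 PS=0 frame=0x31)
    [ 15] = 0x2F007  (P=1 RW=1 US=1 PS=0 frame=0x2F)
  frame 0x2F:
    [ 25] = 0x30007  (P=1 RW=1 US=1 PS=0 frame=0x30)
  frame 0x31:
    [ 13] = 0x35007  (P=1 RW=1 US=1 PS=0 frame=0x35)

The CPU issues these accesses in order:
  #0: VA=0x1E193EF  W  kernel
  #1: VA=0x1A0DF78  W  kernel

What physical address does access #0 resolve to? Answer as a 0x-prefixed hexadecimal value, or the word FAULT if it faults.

Per-access translation:
#0 VA=0x1E193EF (w,kernel):
  lvl0: tbl 0x2C, slot 15 ⇒ 0x2F007 (P1/RW1/US1/PS0)
  lvl1: tbl 0x2F, slot 25 ⇒ 0x30007 (P1/RW1/US1/PS0)
  ✓ 0x303EF  — 2 lookups
#1 VA=0x1A0DF78 (w,kernel):
  lvl0: tbl 0x2C, slot 13 ⇒ 0x31007 (P1/RW1/US1/PS0)
  lvl1: tbl 0x31, slot 13 ⇒ 0x35007 (P1/RW1/US1/PS0)
  ✓ 0x35F78  — 2 lookups

Access #0 PA: 0x303EF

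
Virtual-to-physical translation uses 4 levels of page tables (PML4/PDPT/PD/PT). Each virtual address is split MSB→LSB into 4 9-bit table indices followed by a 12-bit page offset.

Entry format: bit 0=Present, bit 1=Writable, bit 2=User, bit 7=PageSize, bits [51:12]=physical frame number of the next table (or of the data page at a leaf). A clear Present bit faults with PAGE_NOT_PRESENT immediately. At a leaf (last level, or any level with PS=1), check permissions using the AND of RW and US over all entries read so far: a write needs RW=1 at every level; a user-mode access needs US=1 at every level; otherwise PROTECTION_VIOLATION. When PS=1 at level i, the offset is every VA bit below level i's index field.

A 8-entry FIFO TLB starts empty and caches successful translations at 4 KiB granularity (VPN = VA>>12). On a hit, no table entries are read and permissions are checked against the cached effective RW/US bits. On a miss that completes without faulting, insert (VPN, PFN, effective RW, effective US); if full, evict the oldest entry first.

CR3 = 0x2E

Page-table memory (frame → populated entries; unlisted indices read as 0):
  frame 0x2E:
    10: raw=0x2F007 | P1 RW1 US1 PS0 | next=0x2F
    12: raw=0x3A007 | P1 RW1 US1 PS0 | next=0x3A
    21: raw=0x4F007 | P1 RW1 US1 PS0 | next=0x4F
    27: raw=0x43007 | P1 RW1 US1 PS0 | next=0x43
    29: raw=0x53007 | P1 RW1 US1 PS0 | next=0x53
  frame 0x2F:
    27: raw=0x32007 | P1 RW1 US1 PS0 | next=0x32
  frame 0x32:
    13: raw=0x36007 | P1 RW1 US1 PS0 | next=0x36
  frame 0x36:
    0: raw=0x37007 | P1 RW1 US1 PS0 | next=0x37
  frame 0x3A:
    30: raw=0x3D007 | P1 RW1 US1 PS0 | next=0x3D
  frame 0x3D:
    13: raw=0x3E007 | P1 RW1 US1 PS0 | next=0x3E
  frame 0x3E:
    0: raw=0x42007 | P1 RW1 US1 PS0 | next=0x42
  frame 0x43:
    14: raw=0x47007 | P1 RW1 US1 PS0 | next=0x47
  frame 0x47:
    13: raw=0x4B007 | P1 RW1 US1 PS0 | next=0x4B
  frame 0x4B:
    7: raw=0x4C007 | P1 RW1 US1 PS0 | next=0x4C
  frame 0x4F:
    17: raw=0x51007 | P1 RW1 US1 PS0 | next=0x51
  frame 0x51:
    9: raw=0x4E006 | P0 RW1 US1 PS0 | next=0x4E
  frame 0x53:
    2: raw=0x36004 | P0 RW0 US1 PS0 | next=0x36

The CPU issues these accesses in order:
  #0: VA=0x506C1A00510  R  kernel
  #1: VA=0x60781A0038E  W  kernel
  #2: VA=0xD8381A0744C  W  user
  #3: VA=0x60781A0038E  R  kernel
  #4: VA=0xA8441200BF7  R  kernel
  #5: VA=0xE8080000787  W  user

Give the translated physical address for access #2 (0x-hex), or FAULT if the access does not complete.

Walk each access:
#0 VA=0x506C1A00510 (r,kernel):
  lvl0: tbl 0x2E, slot 10 ⇒ 0x2F007 (P1/RW1/US1/PS0)
  lvl1: tbl 0x2F, slot 27 ⇒ 0x32007 (P1/RW1/US1/PS0)
  lvl2: tbl 0x32, slot 13 ⇒ 0x36007 (P1/RW1/US1/PS0)
  lvl3: tbl 0x36, slot 0 ⇒ 0x37007 (P1/RW1/US1/PS0)
  → PA=0x37510  (4 entries read)
#1 VA=0x60781A0038E (w,kernel):
  lvl0: tbl 0x2E, slot 12 ⇒ 0x3A007 (P1/RW1/US1/PS0)
  lvl1: tbl 0x3A, slot 30 ⇒ 0x3D007 (P1/RW1/US1/PS0)
  lvl2: tbl 0x3D, slot 13 ⇒ 0x3E007 (P1/RW1/US1/PS0)
  lvl3: tbl 0x3E, slot 0 ⇒ 0x42007 (P1/RW1/US1/PS0)
  → PA=0x4238E  (4 entries read)
#2 VA=0xD8381A0744C (w,user):
  lvl0: tbl 0x2E, slot 27 ⇒ 0x43007 (P1/RW1/US1/PS0)
  lvl1: tbl 0x43, slot 14 ⇒ 0x47007 (P1/RW1/US1/PS0)
  lvl2: tbl 0x47, slot 13 ⇒ 0x4B007 (P1/RW1/US1/PS0)
  lvl3: tbl 0x4B, slot 7 ⇒ 0x4C007 (P1/RW1/US1/PS0)
  → PA=0x4C44C  (4 entries read)
#3 VA=0x60781A0038E (r,kernel):
  TLB hit vpn=0x60781A00 → PA=0x4238E
#4 VA=0xA8441200BF7 (r,kernel):
  lvl0: tbl 0x2E, slot 21 ⇒ 0x4F007 (P1/RW1/US1/PS0)
  lvl1: tbl 0x4F, slot 17 ⇒ 0x51007 (P1/RW1/US1/PS0)
  lvl2: tbl 0x51, slot 9 ⇒ 0x4E006 (P0/RW1/US1/PS0)
  ⇒ fault: PAGE_NOT_PRESENT  — 3 lookups
#5 VA=0xE8080000787 (w,user):
  lvl0: tbl 0x2E, slot 29 ⇒ 0x53007 (P1/RW1/US1/PS0)
  lvl1: tbl 0x53, slot 2 ⇒ 0x36004 (P0/RW0/US1/PS0)
  ⇒ fault: PAGE_NOT_PRESENT  — 2 lookups

Access #2 PA: 0x4C44C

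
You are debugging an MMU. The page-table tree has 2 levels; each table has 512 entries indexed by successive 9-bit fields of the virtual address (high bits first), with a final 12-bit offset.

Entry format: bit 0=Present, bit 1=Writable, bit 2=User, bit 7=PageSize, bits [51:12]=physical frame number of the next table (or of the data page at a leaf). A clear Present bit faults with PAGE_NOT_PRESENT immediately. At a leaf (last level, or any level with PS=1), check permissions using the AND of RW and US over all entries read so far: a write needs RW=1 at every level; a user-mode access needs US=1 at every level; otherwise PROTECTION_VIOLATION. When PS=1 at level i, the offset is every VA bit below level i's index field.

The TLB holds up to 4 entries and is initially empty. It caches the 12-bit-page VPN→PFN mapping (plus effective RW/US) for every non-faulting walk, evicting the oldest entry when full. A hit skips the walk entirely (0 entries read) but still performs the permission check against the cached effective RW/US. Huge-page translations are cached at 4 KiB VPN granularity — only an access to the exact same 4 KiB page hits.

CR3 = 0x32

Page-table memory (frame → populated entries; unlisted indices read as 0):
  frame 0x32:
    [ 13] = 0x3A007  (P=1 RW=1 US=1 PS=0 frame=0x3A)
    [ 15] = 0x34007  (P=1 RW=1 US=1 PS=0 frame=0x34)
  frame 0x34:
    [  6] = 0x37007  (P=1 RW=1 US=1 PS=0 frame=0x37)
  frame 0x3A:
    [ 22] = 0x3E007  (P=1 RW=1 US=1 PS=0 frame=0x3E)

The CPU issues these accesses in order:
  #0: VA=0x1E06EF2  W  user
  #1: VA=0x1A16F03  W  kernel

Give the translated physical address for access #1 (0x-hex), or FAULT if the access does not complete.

Trace:
#0 VA=0x1E06EF2 (w,user):
  lvl0: tbl 0x32, slot 15 ⇒ 0x34007 (P1/RW1/US1/PS0)
  lvl1: tbl 0x34, slot 6 ⇒ 0x37007 (P1/RW1/US1/PS0)
  ⇒ phys 0x37EF2  [2 reads]
#1 VA=0x1A16F03 (w,kernel):
  lvl0: tbl 0x32, slot 13 ⇒ 0x3A007 (P1/RW1/US1/PS0)
  lvl1: tbl 0x3A, slot 22 ⇒ 0x3E007 (P1/RW1/US1/PS0)
  ⇒ phys 0x3EF03  [2 reads]

Access #1 PA: 0x3EF03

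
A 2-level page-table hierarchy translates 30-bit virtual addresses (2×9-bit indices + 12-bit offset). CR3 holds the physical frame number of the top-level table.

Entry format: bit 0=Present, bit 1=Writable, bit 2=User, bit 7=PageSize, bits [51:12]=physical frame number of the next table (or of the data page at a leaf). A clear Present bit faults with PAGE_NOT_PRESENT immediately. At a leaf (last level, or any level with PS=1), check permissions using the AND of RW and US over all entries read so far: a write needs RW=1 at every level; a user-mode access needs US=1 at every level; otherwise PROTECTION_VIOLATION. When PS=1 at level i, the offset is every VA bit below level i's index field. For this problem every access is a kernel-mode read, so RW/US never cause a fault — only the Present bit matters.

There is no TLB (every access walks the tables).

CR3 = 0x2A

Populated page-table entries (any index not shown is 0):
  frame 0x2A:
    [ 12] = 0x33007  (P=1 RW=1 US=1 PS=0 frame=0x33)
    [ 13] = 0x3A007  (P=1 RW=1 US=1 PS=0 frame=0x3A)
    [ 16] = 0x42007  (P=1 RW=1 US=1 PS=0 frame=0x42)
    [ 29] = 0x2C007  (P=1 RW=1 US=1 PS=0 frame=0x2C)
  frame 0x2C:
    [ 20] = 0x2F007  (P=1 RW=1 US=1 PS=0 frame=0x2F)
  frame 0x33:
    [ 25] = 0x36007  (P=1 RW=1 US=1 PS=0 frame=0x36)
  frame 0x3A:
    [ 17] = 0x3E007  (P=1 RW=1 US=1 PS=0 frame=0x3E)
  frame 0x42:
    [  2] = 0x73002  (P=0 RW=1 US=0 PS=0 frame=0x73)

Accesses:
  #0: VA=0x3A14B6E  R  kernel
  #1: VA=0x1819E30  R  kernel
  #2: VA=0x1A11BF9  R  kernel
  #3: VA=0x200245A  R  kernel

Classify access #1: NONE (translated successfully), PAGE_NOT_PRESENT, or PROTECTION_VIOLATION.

Walk each access:
#0 VA=0x3A14B6E (r,kernel):
  [0] read 0x2A idx=29: raw=0x2C007 flags P=1 W=1 U=1 S=0
  [1] read 0x2C idx=20: raw=0x2F007 flags P=1 W=1 U=1 S=0
  ⇒ phys 0x2FB6E  [2 reads]
#1 VA=0x1819E30 (r,kernel):
  [0] read 0x2A idx=12: raw=0x33007 flags P=1 W=1 U=1 S=0
  [1] read 0x33 idx=25: raw=0x36007 flags P=1 W=1 U=1 S=0
  ⇒ phys 0x36E30  [2 reads]
#2 VA=0x1A11BF9 (r,kernel):
  [0] read 0x2A idx=13: raw=0x3A007 flags P=1 W=1 U=1 S=0
  [1] read 0x3A idx=17: raw=0x3E007 flags P=1 W=1 U=1 S=0
  ⇒ phys 0x3EBF9  [2 reads]
#3 VA=0x200245A (r,kernel):
  [0] read 0x2A idx=16: raw=0x42007 flags P=1 W=1 U=1 S=0
  [1] read 0x42 idx=2: raw=0x73002 flags P=0 W=1 U=0 S=0
  → PAGE_NOT_PRESENT  (2 entries read)

Access #1 fault: NONE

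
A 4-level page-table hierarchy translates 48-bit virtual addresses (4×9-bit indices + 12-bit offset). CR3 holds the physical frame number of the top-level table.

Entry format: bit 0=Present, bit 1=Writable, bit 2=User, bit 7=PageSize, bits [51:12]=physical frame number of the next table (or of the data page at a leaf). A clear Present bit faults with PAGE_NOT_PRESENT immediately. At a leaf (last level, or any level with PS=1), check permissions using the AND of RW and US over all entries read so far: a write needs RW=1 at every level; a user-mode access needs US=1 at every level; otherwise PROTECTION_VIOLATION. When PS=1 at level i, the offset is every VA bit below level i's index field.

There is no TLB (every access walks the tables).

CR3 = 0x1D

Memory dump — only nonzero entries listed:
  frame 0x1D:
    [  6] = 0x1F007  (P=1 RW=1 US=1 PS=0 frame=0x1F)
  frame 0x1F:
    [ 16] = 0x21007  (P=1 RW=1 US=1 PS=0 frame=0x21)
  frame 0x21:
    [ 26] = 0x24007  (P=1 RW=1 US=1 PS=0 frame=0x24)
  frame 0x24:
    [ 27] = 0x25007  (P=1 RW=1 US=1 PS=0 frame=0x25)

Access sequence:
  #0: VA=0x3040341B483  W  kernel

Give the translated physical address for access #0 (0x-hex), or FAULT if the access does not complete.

Walk each access:
#0 VA=0x3040341B483 (w,kernel):
  [0] read 0x1D idx=6: raw=0x1F007 flags P=1 W=1 U=1 S=0
  [1] read 0x1F idx=16: raw=0x21007 flags P=1 W=1 U=1 S=0
  [2] read 0x21 idx=26: raw=0x24007 flags P=1 W=1 U=1 S=0
  [3] read 0x24 idx=27: raw=0x25007 flags P=1 W=1 U=1 S=0
  ✓ 0x25483  — 4 lookups

Access #0 PA: 0x25483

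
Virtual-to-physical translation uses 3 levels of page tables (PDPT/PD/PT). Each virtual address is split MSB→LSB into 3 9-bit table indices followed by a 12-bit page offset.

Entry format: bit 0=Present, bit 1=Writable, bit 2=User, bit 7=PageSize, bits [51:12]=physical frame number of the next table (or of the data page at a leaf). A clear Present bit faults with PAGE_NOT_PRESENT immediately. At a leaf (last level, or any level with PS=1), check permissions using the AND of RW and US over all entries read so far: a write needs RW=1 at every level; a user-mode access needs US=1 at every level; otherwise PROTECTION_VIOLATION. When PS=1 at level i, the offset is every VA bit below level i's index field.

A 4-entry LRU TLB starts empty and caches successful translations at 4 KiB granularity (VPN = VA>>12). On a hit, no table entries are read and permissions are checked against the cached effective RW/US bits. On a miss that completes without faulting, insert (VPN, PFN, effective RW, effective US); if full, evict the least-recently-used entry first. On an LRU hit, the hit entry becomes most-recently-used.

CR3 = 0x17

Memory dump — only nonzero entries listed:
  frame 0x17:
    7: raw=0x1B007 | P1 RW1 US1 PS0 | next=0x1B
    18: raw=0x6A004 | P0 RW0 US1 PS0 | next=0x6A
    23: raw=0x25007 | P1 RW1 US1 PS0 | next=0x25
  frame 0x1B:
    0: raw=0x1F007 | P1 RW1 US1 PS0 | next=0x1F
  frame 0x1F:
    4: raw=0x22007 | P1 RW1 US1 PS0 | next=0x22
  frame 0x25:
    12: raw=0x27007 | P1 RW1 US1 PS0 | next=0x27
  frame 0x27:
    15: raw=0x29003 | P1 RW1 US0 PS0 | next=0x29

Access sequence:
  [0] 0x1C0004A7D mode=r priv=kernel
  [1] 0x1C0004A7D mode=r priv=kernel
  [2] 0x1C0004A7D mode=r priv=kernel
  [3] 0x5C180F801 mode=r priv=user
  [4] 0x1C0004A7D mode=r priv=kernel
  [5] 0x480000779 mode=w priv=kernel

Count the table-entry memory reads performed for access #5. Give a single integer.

Per-access translation:
#0 VA=0x1C0004A7D (r,kernel):
  L0: frame=0x17 idx=7 entry=0x1B007 [P=1 RW=1 US=1 PS=0]
  L1: frame=0x1B idx=0 entry=0x1F007 [P=1 RW=1 US=1 PS=0]
  L2: frame=0x1F idx=4 entry=0x22007 [P=1 RW=1 US=1 PS=0]
  → PA=0x22A7D  (3 entries read)
#1 VA=0x1C0004A7D (r,kernel):
  TLB hit vpn=0x1C0004 → PA=0x22A7D
#2 VA=0x1C0004A7D (r,kernel):
  TLB hit vpn=0x1C0004 → PA=0x22A7D
#3 VA=0x5C180F801 (r,user):
  L0: frame=0x17 idx=23 entry=0x25007 [P=1 RW=1 US=1 PS=0]
  L1: frame=0x25 idx=12 entry=0x27007 [P=1 RW=1 US=1 PS=0]
  L2: frame=0x27 idx=15 entry=0x29003 [P=1 RW=1 US=0 PS=0]
  ⇒ fault: PROTECTION_VIOLATION  — 3 lookups
#4 VA=0x1C0004A7D (r,kernel):
  TLB hit vpn=0x1C0004 → PA=0x22A7D
#5 VA=0x480000779 (w,kernel):
  L0: frame=0x17 idx=18 entry=0x6A004 [P=0 RW=0 US=1 PS=0]
  ⇒ fault: PAGE_NOT_PRESENT  — 1 lookups

Entries read for #5: 1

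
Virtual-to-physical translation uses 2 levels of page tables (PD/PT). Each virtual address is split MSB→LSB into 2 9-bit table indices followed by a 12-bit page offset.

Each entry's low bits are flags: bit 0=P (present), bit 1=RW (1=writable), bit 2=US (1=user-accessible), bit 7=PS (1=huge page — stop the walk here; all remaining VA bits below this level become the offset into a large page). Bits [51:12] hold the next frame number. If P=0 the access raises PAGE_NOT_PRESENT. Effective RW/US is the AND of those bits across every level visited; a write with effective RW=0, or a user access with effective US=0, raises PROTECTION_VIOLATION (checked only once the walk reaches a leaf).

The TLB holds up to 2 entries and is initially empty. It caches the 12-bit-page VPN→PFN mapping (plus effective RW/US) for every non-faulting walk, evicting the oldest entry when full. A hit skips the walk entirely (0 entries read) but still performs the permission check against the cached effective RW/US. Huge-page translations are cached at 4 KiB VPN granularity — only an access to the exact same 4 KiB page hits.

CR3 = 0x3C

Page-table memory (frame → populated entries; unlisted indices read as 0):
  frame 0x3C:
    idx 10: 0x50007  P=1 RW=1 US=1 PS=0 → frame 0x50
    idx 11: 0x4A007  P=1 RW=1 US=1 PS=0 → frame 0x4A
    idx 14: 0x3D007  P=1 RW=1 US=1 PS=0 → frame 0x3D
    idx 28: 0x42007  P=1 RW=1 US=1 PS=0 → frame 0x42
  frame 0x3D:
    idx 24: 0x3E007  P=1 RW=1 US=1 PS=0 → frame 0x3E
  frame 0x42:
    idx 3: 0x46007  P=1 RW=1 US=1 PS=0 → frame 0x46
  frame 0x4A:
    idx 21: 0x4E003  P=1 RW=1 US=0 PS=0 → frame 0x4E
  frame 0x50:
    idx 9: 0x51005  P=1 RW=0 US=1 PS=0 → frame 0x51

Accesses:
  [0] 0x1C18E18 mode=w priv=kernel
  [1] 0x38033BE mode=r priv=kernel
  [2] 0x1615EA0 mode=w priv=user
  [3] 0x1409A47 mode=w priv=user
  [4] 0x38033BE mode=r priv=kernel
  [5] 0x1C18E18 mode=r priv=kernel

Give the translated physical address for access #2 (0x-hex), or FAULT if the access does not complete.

Per-access translation:
#0 VA=0x1C18E18 (w,kernel):
  L0 @0x3C[14] → 0x3D007  P=1,RW=1,US=1,PS=0
  L1 @0x3D[24] → 0x3E007  P=1,RW=1,US=1,PS=0
  ⇒ phys 0x3EE18  [2 reads]
#1 VA=0x38033BE (r,kernel):
  L0 @0x3C[28] → 0x42007  P=1,RW=1,US=1,PS=0
  L1 @0x42[3] → 0x46007  P=1,RW=1,US=1,PS=0
  ⇒ phys 0x463BE  [2 reads]
#2 VA=0x1615EA0 (w,user):
  L0 @0x3C[11] → 0x4A007  P=1,RW=1,US=1,PS=0
  L1 @0x4A[21] → 0x4E003  P=1,RW=1,US=0,PS=0
  ⇒ fault: PROTECTION_VIOLATION  — 2 lookups
#3 VA=0x1409A47 (w,user):
  L0 @0x3C[10] → 0x50007  P=1,RW=1,US=1,PS=0
  L1 @0x50[9] → 0x51005  P=1,RW=0,US=1,PS=0
  ⇒ fault: PROTECTION_VIOLATION  — 2 lookups
#4 VA=0x38033BE (r,kernel):
  TLB hit vpn=0x3803 → PA=0x463BE
#5 VA=0x1C18E18 (r,kernel):
  TLB hit vpn=0x1C18 → PA=0x3EE18

Access #2 PA: FAULT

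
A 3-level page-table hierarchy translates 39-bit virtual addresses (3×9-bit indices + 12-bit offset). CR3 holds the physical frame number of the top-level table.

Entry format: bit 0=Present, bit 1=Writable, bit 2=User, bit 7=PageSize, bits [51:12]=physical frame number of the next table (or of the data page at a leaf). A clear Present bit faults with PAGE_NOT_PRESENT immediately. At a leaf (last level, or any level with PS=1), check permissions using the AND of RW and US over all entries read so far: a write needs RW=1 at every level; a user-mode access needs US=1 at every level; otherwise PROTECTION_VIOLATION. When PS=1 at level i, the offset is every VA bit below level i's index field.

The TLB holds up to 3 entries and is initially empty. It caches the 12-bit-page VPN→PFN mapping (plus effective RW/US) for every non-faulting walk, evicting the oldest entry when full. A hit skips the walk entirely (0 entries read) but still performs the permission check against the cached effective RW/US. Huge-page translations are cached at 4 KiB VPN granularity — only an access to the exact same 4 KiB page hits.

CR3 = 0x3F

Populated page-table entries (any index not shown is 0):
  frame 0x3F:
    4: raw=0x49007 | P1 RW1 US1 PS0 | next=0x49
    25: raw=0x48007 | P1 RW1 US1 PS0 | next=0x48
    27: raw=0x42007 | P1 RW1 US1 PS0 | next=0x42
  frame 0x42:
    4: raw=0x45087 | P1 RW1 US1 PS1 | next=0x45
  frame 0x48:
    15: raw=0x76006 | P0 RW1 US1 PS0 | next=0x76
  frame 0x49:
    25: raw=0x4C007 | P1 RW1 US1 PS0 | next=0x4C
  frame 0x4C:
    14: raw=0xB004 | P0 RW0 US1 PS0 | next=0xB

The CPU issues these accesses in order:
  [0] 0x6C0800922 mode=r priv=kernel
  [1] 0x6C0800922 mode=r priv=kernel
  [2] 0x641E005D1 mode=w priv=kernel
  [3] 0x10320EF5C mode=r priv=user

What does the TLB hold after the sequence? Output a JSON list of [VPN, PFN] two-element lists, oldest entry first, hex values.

Walk each access:
#0 VA=0x6C0800922 (r,kernel):
  [0] read 0x3F idx=27: raw=0x42007 flags P=1 W=1 U=1 S=0
  [1] read 0x42 idx=4: raw=0x45087 flags P=1 W=1 U=1 S=1
  ⇒ phys 0x45922 (huge @L1)  [2 reads]
#1 VA=0x6C0800922 (r,kernel):
  TLB hit vpn=0x6C0800 → PA=0x45922
#2 VA=0x641E005D1 (w,kernel):
  [0] read 0x3F idx=25: raw=0x48007 flags P=1 W=1 U=1 S=0
  [1] read 0x48 idx=15: raw=0x76006 flags P=0 W=1 U=1 S=0
  ✗ PAGE_NOT_PRESENT  [2 reads]
#3 VA=0x10320EF5C (r,user):
  [0] read 0x3F idx=4: raw=0x49007 flags P=1 W=1 U=1 S=0
  [1] read 0x49 idx=25: raw=0x4C007 flags P=1 W=1 U=1 S=0
  [2] read 0x4C idx=14: raw=0xB004 flags P=0 W=0 U=1 S=0
  ✗ PAGE_NOT_PRESENT  [3 reads]

TLB: [["0x6C0800", "0x45"]]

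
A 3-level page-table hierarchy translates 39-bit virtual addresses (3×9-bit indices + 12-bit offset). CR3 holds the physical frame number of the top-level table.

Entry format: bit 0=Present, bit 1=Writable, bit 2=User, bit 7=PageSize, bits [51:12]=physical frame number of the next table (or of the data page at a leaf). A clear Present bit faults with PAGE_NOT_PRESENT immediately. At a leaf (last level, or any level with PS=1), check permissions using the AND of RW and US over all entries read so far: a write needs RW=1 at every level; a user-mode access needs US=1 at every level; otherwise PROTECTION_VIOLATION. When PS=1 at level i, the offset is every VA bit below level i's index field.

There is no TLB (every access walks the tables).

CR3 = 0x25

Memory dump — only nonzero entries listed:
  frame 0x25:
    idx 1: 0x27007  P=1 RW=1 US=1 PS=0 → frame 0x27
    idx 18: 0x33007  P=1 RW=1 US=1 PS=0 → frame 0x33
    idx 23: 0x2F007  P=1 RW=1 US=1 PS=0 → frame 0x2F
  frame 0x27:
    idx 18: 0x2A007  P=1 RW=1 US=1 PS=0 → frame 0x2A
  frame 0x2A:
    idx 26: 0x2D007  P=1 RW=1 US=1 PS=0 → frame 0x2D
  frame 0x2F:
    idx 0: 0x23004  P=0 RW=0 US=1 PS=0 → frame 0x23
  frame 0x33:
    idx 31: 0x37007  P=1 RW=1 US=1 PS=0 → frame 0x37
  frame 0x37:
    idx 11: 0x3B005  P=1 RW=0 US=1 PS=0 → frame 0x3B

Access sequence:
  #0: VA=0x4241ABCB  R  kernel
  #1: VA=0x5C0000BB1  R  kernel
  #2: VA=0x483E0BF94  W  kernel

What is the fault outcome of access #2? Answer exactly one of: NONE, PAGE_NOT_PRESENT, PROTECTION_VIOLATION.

Trace:
#0 VA=0x4241ABCB (r,kernel):
  L0 @0x25[1] → 0x27007  P=1,RW=1,US=1,PS=0
  L1 @0x27[18] → 0x2A007  P=1,RW=1,US=1,PS=0
  L2 @0x2A[26] → 0x2D007  P=1,RW=1,US=1,PS=0
  ⇒ phys 0x2DBCB  [3 reads]
#1 VA=0x5C0000BB1 (r,kernel):
  L0 @0x25[23] → 0x2F007  P=1,RW=1,US=1,PS=0
  L1 @0x2F[0] → 0x23004  P=0,RW=0,US=1,PS=0
  ⇒ fault: PAGE_NOT_PRESENT  — 2 lookups
#2 VA=0x483E0BF94 (w,kernel):
  L0 @0x25[18] → 0x33007  P=1,RW=1,US=1,PS=0
  L1 @0x33[31] → 0x37007  P=1,RW=1,US=1,PS=0
  L2 @0x37[11] → 0x3B005  P=1,RW=0,US=1,PS=0
  ⇒ fault: PROTECTION_VIOLATION  — 3 lookups

Access #2 fault: PROTECTION_VIOLATION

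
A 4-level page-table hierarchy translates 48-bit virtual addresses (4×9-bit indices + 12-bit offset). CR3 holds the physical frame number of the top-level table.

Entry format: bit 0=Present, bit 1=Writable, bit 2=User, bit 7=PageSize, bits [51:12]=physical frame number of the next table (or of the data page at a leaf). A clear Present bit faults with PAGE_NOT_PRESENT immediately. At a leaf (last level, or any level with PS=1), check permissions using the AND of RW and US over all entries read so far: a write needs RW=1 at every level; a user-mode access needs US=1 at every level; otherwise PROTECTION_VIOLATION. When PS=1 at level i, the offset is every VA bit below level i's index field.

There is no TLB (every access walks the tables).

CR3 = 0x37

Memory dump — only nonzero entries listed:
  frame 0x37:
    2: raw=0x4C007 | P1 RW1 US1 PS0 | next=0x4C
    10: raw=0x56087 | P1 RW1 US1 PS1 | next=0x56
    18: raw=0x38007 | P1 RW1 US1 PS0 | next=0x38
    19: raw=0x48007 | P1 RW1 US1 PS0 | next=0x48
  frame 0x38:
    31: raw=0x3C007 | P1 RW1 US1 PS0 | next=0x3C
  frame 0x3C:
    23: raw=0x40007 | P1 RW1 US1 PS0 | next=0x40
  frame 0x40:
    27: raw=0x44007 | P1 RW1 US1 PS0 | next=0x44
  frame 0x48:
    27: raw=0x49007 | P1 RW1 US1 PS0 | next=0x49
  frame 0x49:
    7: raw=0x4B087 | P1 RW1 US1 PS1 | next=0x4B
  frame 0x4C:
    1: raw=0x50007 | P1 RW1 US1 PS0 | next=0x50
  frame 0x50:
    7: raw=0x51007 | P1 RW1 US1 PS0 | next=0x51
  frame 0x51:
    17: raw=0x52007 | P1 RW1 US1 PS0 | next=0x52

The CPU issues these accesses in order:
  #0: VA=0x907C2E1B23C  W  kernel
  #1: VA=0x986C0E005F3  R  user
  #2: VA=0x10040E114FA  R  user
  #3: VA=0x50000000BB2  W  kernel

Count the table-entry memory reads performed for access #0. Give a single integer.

Trace:
#0 VA=0x907C2E1B23C (w,kernel):
  [0] read 0x37 idx=18: raw=0x38007 flags P=1 W=1 U=1 S=0
  [1] read 0x38 idx=31: raw=0x3C007 flags P=1 W=1 U=1 S=0
  [2] read 0x3C idx=23: raw=0x40007 flags P=1 W=1 U=1 S=0
  [3] read 0x40 idx=27: raw=0x44007 flags P=1 W=1 U=1 S=0
  → PA=0x4423C  (4 entries read)
#1 VA=0x986C0E005F3 (r,user):
  [0] read 0x37 idx=19: raw=0x48007 flags P=1 W=1 U=1 S=0
  [1] read 0x48 idx=27: raw=0x49007 flags P=1 W=1 U=1 S=0
  [2] read 0x49 idx=7: raw=0x4B087 flags P=1 W=1 U=1 S=1
  → PA=0x4B5F3 (huge @L2)  (3 entries read)
#2 VA=0x10040E114FA (r,user):
  [0] read 0x37 idx=2: raw=0x4C007 flags P=1 W=1 U=1 S=0
  [1] read 0x4C idx=1: raw=0x50007 flags P=1 W=1 U=1 S=0
  [2] read 0x50 idx=7: raw=0x51007 flags P=1 W=1 U=1 S=0
  [3] read 0x51 idx=17: raw=0x52007 flags P=1 W=1 U=1 S=0
  → PA=0x524FA  (4 entries read)
#3 VA=0x50000000BB2 (w,kernel):
  [0] read 0x37 idx=10: raw=0x56087 flags P=1 W=1 U=1 S=1
  → PA=0x56BB2 (huge @L0)  (1 entries read)

Entries read for #0: 4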